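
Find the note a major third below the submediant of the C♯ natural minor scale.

F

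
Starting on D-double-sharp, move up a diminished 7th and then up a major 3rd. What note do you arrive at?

E#

A diminished seventh up from D## is C# (letter C, 9 semitones up).
A major third up from C# is E# (letter E, 4 semitones up).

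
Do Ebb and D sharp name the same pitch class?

No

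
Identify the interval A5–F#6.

The letter names run A→F, a span of 5 letter steps, so the interval is some kind of sixth.
A to F# is 9 semitones. A major sixth is 9, so 9 makes it major.

major sixth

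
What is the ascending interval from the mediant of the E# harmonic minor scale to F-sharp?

minor seventh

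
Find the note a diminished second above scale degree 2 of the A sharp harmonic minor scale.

C

Scale degree 2 of A# harmonic minor is B#.
A diminished second (0 semitones) above B# lands on the letter C, giving C.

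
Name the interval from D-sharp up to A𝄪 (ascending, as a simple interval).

augmented fifth

Counting letters D–E–F–G–A gives a fifth.
D#→A## = 8 semitones, 1 wider than the perfect fifth (7), so augmented.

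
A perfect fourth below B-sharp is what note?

A fourth below B lands on the letter F.
A perfect fourth spans 5 semitones, so B# moves to pitch class 7. On the letter F that is F##.

F##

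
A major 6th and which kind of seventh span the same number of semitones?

A major sixth spans 9 semitones.
A seventh spanning 9 semitones is diminished (the major seventh is 11).

diminished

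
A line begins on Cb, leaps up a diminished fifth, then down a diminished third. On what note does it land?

A diminished fifth up from Cb is Gbb (letter G, 6 semitones up).
A diminished third down from Gbb is Eb (letter E, 2 semitones down).

Eb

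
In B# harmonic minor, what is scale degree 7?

A##

The B# harmonic minor scale runs B# C## D# E# F## G# A##.
Degree 7 is A##.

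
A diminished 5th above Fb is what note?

Cbb

F up a perfect fifth is C, so the target letter is C.
From Fb, a diminished fifth is 6 semitones up: Cbb.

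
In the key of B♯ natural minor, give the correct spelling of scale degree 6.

The B# natural minor scale runs B# C## D# E# F## G# A#.
Degree 6 is G#.

G#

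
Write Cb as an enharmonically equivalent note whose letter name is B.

B

Plain B sits at the same pitch as Cb, so on the letter B the same pitch needs a natural: B.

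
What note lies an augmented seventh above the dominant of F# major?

B##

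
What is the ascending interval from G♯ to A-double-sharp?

augmented second

Counting letters G–A gives a second.
G#→A## = 3 semitones, 1 wider than the major second (2), so augmented.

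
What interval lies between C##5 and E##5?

major third

The letter names run C→E, a span of 2 letter steps, so the interval is some kind of third.
C## to E## is 4 semitones. A major third is 4, so 4 makes it major.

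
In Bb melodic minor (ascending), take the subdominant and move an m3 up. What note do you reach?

Gb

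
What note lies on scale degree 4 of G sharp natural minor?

C#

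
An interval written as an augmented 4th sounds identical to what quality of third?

An augmented fourth spans 6 semitones.
A third spanning 6 semitones is doubly augmented (the major third is 4).

doubly augmented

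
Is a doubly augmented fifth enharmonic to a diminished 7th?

A doubly augmented fifth spans 9 semitones; a diminished seventh spans 9.
They are enharmonically equivalent.

Yes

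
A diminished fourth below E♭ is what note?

B

A fourth below E lands on the letter B.
A diminished fourth spans 4 semitones, so Eb moves to pitch class 11. On the letter B that is B.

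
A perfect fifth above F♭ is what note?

Cb

A fifth above F lands on the letter C.
A perfect fifth spans 7 semitones, so Fb moves to pitch class 11. On the letter C that is Cb.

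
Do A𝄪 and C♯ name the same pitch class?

Two spellings are enharmonically equivalent only if they share a pitch class.
Here A## → 11, C# → 1; 1 ≠ 11, so they are not.

No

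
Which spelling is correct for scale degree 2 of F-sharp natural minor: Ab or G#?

Each scale degree takes a distinct letter name. Degree 2 of a scale on F must use the letter G.
G# and Ab are enharmonically the same pitch, but only G# uses the letter G, so it is the correct spelling here.

G#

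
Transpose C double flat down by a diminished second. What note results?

C down a major second is Bb, so the target letter is B.
From Cbb, a diminished second is 0 semitones down: Bb.

Bb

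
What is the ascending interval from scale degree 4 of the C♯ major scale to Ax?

augmented third

Scale degree 4 of C# major is F#.
F# up to A##: letters F→A make it a third; 5 semitones makes it augmented.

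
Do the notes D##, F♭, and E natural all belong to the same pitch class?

Yes

D## is pitch class 4; Fb is pitch class 4; E is pitch class 4.
All spellings map to pitch class 4, so they are enharmonically equivalent.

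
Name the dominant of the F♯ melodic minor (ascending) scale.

C#

Degree 5 takes the letter 4 steps above F, which is C.
In melodic minor (ascending), degree 5 sits 7 semitones above the tonic. F# + 7 semitones is pitch class 1, spelled on C as C#.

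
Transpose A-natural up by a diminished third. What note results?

A third above A lands on the letter C.
A diminished third spans 2 semitones, so A moves to pitch class 11. On the letter C that is Cb.

Cb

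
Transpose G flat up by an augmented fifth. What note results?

D

A fifth above G lands on the letter D.
An augmented fifth spans 8 semitones, so Gb moves to pitch class 2. On the letter D that is D.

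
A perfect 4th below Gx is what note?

D##

G down a perfect fourth is D, so the target letter is D.
From G##, a perfect fourth is 5 semitones down: D##.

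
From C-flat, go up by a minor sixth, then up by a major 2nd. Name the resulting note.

Bbb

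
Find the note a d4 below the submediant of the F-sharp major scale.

The submediant of F# major is D#.
A diminished fourth (4 semitones) below D# lands on the letter A, giving A##.

A##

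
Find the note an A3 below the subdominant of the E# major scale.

The subdominant of E# major is A#.
An augmented third (5 semitones) below A# lands on the letter F, giving F.

F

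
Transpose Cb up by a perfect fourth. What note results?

C up a perfect fourth is F, so the target letter is F.
From Cb, a perfect fourth is 5 semitones up: Fb.

Fb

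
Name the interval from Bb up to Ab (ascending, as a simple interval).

minor seventh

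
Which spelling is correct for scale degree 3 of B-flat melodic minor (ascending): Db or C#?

Db

Each scale degree takes a distinct letter name. Degree 3 of a scale on B must use the letter D.
Db and C# are enharmonically the same pitch, but only Db uses the letter D, so it is the correct spelling here.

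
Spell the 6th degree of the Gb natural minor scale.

Ebb

Degree 6 takes the letter 5 steps above G, which is E.
In natural minor, degree 6 sits 8 semitones above the tonic. Gb + 8 semitones is pitch class 2, spelled on E as Ebb.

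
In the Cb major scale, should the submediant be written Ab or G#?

Ab

Each scale degree takes a distinct letter name. Degree 6 of a scale on C must use the letter A.
Ab and G# are enharmonically the same pitch, but only Ab uses the letter A, so it is the correct spelling here.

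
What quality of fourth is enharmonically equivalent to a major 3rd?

diminished

A major third spans 4 semitones.
A fourth spanning 4 semitones is diminished (the perfect fourth is 5).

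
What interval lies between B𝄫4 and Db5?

The letter names run B→D, a span of 2 letter steps, so the interval is some kind of third.
Bbb to Db is 4 semitones. A major third is 4, so 4 makes it major.

major third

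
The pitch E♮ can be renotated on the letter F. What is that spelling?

Fb

Plain F sits 1 semitone above E, so on the letter F the same pitch needs a flat: Fb.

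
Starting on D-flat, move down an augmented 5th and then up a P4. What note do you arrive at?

Cbb

An augmented fifth down from Db is Gbb (letter G, 8 semitones down).
A perfect fourth up from Gbb is Cbb (letter C, 5 semitones up).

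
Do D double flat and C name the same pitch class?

Yes

Dbb = pitch class 0 and C = pitch class 0 — the same pitch class, so they are enharmonic equivalents.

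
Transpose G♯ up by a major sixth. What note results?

E#

A sixth above G lands on the letter E.
A major sixth spans 9 semitones, so G# moves to pitch class 5. On the letter E that is E#.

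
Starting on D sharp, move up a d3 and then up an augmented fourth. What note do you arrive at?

B

A diminished third up from D# is F (letter F, 2 semitones up).
An augmented fourth up from F is B (letter B, 6 semitones up).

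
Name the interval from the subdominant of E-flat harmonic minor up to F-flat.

minor sixth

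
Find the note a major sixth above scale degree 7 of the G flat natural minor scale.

Scale degree 7 of Gb natural minor is Fb.
A major sixth (9 semitones) above Fb lands on the letter D, giving Db.

Db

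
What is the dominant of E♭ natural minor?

Degree 5 takes the letter 4 steps above E, which is B.
In natural minor, degree 5 sits 7 semitones above the tonic. Eb + 7 semitones is pitch class 10, spelled on B as Bb.

Bb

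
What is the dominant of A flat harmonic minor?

Eb

Degree 5 takes the letter 4 steps above A, which is E.
In harmonic minor, degree 5 sits 7 semitones above the tonic. Ab + 7 semitones is pitch class 3, spelled on E as Eb.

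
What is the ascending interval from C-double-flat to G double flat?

The letter names run C→G, a span of 4 letter steps, so the interval is some kind of fifth.
Cbb to Gbb is 7 semitones. A perfect fifth is 7, so 7 makes it perfect.

perfect fifth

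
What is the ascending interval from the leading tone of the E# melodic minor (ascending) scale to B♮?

The leading tone of E# melodic minor (ascending) is D##.
D## up to B: letters D→B make it a sixth; 7 semitones makes it diminished.

diminished sixth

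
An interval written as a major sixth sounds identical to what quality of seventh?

diminished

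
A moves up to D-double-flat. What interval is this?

doubly diminished fourth

Counting letters A–B–C–D gives a fourth.
A→Dbb = 3 semitones, 2 narrower than the perfect fourth (5), so doubly diminished.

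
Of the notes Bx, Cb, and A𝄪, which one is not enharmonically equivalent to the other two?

In 12-tone equal temperament, enharmonic equivalents share a pitch class. B## is pitch class 1; Cb is pitch class 11; A## is pitch class 11.
Cb and A## share pitch class 11, while B## is pitch class 1.

B##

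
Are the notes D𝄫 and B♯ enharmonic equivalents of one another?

Yes

Dbb = pitch class 0 and B# = pitch class 0 — the same pitch class, so they are enharmonic equivalents.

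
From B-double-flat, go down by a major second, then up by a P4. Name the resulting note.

A major second down from Bbb is Abb (letter A, 2 semitones down).
A perfect fourth up from Abb is Dbb (letter D, 5 semitones up).

Dbb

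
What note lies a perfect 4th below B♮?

F#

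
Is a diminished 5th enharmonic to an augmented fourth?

A diminished fifth spans 6 semitones; an augmented fourth spans 6.
They are enharmonically equivalent.

Yes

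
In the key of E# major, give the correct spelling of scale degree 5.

B#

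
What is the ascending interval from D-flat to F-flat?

minor third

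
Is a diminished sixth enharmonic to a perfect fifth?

A diminished sixth spans 7 semitones; a perfect fifth spans 7.
They are enharmonically equivalent.

Yes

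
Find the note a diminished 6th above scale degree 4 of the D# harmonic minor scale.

Scale degree 4 of D# harmonic minor is G#.
A diminished sixth (7 semitones) above G# lands on the letter E, giving Eb.

Eb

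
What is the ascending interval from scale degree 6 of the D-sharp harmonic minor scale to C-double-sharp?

augmented second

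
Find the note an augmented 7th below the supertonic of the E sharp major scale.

G

The supertonic of E# major is F##.
An augmented seventh (12 semitones) below F## lands on the letter G, giving G.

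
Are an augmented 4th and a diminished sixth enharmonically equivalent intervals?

No

An augmented fourth spans 6 semitones; a diminished sixth spans 7.
The spans differ, so they are not enharmonic equivalents.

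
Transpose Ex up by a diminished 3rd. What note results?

A third above E lands on the letter G.
A diminished third spans 2 semitones, so E## moves to pitch class 8. On the letter G that is G#.

G#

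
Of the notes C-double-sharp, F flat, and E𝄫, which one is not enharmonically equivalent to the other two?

Fb

In 12-tone equal temperament, enharmonic equivalents share a pitch class. C## is pitch class 2; Fb is pitch class 4; Ebb is pitch class 2.
C## and Ebb share pitch class 2, while Fb is pitch class 4.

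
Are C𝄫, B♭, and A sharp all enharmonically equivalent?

Yes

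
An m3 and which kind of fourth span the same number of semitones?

A minor third spans 3 semitones.
A fourth spanning 3 semitones is doubly diminished (the perfect fourth is 5).

doubly diminished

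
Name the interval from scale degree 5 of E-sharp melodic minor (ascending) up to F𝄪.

perfect fifth

Scale degree 5 of E# melodic minor (ascending) is B#.
B# up to F##: letters B→F make it a fifth; 7 semitones makes it perfect.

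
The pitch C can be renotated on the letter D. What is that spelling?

Plain D sits 2 semitones above C, so on the letter D the same pitch needs a double flat: Dbb.

Dbb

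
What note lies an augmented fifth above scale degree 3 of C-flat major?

Scale degree 3 of Cb major is Eb.
An augmented fifth (8 semitones) above Eb lands on the letter B, giving B.

B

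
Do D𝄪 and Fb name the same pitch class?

D## is pitch class 4; Fb is pitch class 4.
All spellings map to pitch class 4, so they are enharmonically equivalent.

Yes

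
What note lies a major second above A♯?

B#

A up a major second is B, so the target letter is B.
From A#, a major second is 2 semitones up: B#.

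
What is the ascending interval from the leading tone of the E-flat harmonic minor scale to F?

minor third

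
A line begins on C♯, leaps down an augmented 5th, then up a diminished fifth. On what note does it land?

Cb

An augmented fifth down from C# is F (letter F, 8 semitones down).
A diminished fifth up from F is Cb (letter C, 6 semitones up).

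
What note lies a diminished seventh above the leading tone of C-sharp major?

The leading tone of C# major is B#.
A diminished seventh (9 semitones) above B# lands on the letter A, giving A.

A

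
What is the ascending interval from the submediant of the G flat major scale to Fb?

The submediant of Gb major is Eb.
Eb up to Fb: letters E→F make it a second; 1 semitone makes it minor.

minor second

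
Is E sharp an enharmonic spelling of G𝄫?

E# is pitch class 5; Gbb is pitch class 5.
All spellings map to pitch class 5, so they are enharmonically equivalent.

Yes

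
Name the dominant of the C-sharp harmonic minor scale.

G#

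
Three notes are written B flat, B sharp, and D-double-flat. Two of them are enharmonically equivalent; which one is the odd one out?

In 12-tone equal temperament, enharmonic equivalents share a pitch class. Bb is pitch class 10; B# is pitch class 0; Dbb is pitch class 0.
B# and Dbb share pitch class 0, while Bb is pitch class 10.

Bb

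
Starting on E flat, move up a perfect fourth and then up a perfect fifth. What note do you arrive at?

Eb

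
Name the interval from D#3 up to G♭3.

doubly diminished fourth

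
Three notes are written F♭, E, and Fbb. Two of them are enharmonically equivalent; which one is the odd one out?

Fbb

In 12-tone equal temperament, enharmonic equivalents share a pitch class. Fb is pitch class 4; E is pitch class 4; Fbb is pitch class 3.
Fb and E share pitch class 4, while Fbb is pitch class 3.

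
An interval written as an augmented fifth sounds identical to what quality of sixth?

minor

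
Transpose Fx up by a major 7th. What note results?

F up a major seventh is E, so the target letter is E.
From F##, a major seventh is 11 semitones up: E##.

E##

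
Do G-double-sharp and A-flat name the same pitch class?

No

Two spellings are enharmonically equivalent only if they share a pitch class.
Here G## → 9, Ab → 8; 8 ≠ 9, so they are not.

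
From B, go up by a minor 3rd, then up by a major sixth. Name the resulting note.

A minor third up from B is D (letter D, 3 semitones up).
A major sixth up from D is B (letter B, 9 semitones up).

B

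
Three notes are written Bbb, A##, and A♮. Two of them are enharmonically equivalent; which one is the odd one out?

A##

In 12-tone equal temperament, enharmonic equivalents share a pitch class. Bbb is pitch class 9; A## is pitch class 11; A is pitch class 9.
Bbb and A share pitch class 9, while A## is pitch class 11.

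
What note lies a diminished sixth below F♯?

A sixth below F lands on the letter A.
A diminished sixth spans 7 semitones, so F# moves to pitch class 11. On the letter A that is A##.

A##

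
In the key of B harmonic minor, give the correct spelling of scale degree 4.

E

The B harmonic minor scale runs B C# D E F# G A#.
Degree 4 is E.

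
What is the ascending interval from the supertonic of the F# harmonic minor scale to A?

The supertonic of F# harmonic minor is G#.
G# up to A: letters G→A make it a second; 1 semitone makes it minor.

minor second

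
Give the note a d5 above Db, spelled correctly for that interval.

D up a perfect fifth is A, so the target letter is A.
From Db, a diminished fifth is 6 semitones up: Abb.

Abb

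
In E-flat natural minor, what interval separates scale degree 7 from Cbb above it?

diminished seventh

Scale degree 7 of Eb natural minor is Db.
Db up to Cbb: letters D→C make it a seventh; 9 semitones makes it diminished.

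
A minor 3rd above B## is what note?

D##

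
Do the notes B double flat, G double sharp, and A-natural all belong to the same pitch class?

Yes

Bbb = pitch class 9 and G## = pitch class 9 and A = pitch class 9 — the same pitch class, so they are enharmonic equivalents.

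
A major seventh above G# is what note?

F##

A seventh above G lands on the letter F.
A major seventh spans 11 semitones, so G# moves to pitch class 7. On the letter F that is F##.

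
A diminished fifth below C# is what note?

C down a perfect fifth is F, so the target letter is F.
From C#, a diminished fifth is 6 semitones down: F##.

F##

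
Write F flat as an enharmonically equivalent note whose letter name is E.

E

Fb is pitch class 4. The letter E alone is pitch class 4.
Pitch class 4 on E needs no accidental: E.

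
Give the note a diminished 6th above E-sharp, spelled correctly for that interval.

E up a major sixth is C#, so the target letter is C.
From E#, a diminished sixth is 7 semitones up: C.

C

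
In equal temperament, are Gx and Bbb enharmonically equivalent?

G## = pitch class 9 and Bbb = pitch class 9 — the same pitch class, so they are enharmonic equivalents.

Yes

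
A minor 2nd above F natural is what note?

A second above F lands on the letter G.
A minor second spans 1 semitone, so F moves to pitch class 6. On the letter G that is Gb.

Gb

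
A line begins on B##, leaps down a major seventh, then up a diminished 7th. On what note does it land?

B

A major seventh down from B## is C## (letter C, 11 semitones down).
A diminished seventh up from C## is B (letter B, 9 semitones up).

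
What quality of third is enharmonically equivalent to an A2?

An augmented second spans 3 semitones.
A third spanning 3 semitones is minor (the major third is 4).

minor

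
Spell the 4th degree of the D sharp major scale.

The D# major scale runs D# E# F## G# A# B# C##.
Degree 4 is G#.

G#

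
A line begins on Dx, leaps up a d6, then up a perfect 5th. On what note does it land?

F#

A diminished sixth up from D## is B (letter B, 7 semitones up).
A perfect fifth up from B is F# (letter F, 7 semitones up).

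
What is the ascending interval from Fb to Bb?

augmented fourth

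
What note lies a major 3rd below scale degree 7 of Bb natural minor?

Fb

Scale degree 7 of Bb natural minor is Ab.
A major third (4 semitones) below Ab lands on the letter F, giving Fb.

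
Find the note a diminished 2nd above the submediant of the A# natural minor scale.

Gb

The submediant of A# natural minor is F#.
A diminished second (0 semitones) above F# lands on the letter G, giving Gb.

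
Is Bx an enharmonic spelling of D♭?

B## = pitch class 1 and Db = pitch class 1 — the same pitch class, so they are enharmonic equivalents.

Yes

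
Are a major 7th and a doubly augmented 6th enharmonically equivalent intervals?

A major seventh spans 11 semitones; a doubly augmented sixth spans 11.
They are enharmonically equivalent.

Yes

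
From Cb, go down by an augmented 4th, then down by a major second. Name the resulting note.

An augmented fourth down from Cb is Gbb (letter G, 6 semitones down).
A major second down from Gbb is Fbb (letter F, 2 semitones down).

Fbb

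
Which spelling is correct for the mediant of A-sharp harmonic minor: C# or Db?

C#

Each scale degree takes a distinct letter name. Degree 3 of a scale on A must use the letter C.
C# and Db are enharmonically the same pitch, but only C# uses the letter C, so it is the correct spelling here.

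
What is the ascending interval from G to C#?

Counting letters G–A–B–C gives a fourth.
G→C# = 6 semitones, 1 wider than the perfect fourth (5), so augmented.

augmented fourth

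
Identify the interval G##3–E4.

Counting letters G–A–B–C–D–E gives a sixth.
G##→E = 7 semitones, 2 narrower than the major sixth (9), so diminished.

diminished sixth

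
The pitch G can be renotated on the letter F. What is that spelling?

Plain F sits 2 semitones below G, so on the letter F the same pitch needs a double sharp: F##.

F##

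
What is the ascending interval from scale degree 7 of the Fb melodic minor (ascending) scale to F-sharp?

augmented second

Scale degree 7 of Fb melodic minor (ascending) is Eb.
Eb up to F#: letters E→F make it a second; 3 semitones makes it augmented.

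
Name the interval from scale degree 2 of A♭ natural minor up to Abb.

Scale degree 2 of Ab natural minor is Bb.
Bb up to Abb: letters B→A make it a seventh; 9 semitones makes it diminished.

diminished seventh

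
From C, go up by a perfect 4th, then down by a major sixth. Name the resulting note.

A perfect fourth up from C is F (letter F, 5 semitones up).
A major sixth down from F is Ab (letter A, 9 semitones down).

Ab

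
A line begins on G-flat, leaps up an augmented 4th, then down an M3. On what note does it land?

An augmented fourth up from Gb is C (letter C, 6 semitones up).
A major third down from C is Ab (letter A, 4 semitones down).

Ab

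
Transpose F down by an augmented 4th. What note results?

Cb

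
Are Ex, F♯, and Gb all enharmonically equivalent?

Yes

E## is pitch class 6; F# is pitch class 6; Gb is pitch class 6.
All spellings map to pitch class 6, so they are enharmonically equivalent.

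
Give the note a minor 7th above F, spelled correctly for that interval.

Eb

F up a major seventh is E, so the target letter is E.
From F, a minor seventh is 10 semitones up: Eb.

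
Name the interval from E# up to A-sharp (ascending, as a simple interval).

perfect fourth

The letter names run E→A, a span of 3 letter steps, so the interval is some kind of fourth.
E# to A# is 5 semitones. A perfect fourth is 5, so 5 makes it perfect.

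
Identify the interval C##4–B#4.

The letter names run C→B, a span of 6 letter steps, so the interval is some kind of seventh.
C## to B# is 10 semitones. A major seventh is 11, so 10 makes it minor.

minor seventh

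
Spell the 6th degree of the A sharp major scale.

Degree 6 takes the letter 5 steps above A, which is F.
In major, degree 6 sits 9 semitones above the tonic. A# + 9 semitones is pitch class 7, spelled on F as F##.

F##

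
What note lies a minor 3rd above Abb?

Cbb

A third above A lands on the letter C.
A minor third spans 3 semitones, so Abb moves to pitch class 10. On the letter C that is Cbb.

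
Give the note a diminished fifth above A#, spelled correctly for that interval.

A fifth above A lands on the letter E.
A diminished fifth spans 6 semitones, so A# moves to pitch class 4. On the letter E that is E.

E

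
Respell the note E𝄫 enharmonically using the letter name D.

D

Ebb is pitch class 2. The letter D alone is pitch class 2.
Pitch class 2 on D needs no accidental: D.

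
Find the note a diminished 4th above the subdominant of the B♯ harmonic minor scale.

A

The subdominant of B# harmonic minor is E#.
A diminished fourth (4 semitones) above E# lands on the letter A, giving A.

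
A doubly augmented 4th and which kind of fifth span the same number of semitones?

A doubly augmented fourth spans 7 semitones.
A fifth spanning 7 semitones is perfect (the perfect fifth is 7).

perfect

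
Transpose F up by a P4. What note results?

Bb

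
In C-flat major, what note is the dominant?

Degree 5 takes the letter 4 steps above C, which is G.
In major, degree 5 sits 7 semitones above the tonic. Cb + 7 semitones is pitch class 6, spelled on G as Gb.

Gb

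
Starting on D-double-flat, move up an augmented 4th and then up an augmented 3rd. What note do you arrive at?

An augmented fourth up from Dbb is Gb (letter G, 6 semitones up).
An augmented third up from Gb is B (letter B, 5 semitones up).

B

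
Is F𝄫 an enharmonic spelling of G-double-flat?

Two spellings are enharmonically equivalent only if they share a pitch class.
Here Fbb → 3, Gbb → 5; 3 ≠ 5, so they are not.

No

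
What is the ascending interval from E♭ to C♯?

augmented sixth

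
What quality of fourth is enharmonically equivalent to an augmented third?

perfect

An augmented third spans 5 semitones.
A fourth spanning 5 semitones is perfect (the perfect fourth is 5).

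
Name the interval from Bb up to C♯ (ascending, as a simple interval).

The letter names run B→C, a span of 1 letter step, so the interval is some kind of second.
Bb to C# is 3 semitones. A major second is 2, so 3 makes it augmented.

augmented second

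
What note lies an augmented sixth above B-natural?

G##

B up a major sixth is G#, so the target letter is G.
From B, an augmented sixth is 10 semitones up: G##.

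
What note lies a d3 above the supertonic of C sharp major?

The supertonic of C# major is D#.
A diminished third (2 semitones) above D# lands on the letter F, giving F.

F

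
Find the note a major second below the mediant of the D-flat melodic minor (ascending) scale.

The mediant of Db melodic minor (ascending) is Fb.
A major second (2 semitones) below Fb lands on the letter E, giving Ebb.

Ebb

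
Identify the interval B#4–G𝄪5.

The letter names run B→G, a span of 5 letter steps, so the interval is some kind of sixth.
B# to G## is 9 semitones. A major sixth is 9, so 9 makes it major.

major sixth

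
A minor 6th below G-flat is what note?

Bb

G down a major sixth is Bb, so the target letter is B.
From Gb, a minor sixth is 8 semitones down: Bb.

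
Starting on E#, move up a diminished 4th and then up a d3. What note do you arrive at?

Cb

A diminished fourth up from E# is A (letter A, 4 semitones up).
A diminished third up from A is Cb (letter C, 2 semitones up).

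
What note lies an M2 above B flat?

C

B up a major second is C#, so the target letter is C.
From Bb, a major second is 2 semitones up: C.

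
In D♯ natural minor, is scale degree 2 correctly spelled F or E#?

Each scale degree takes a distinct letter name. Degree 2 of a scale on D must use the letter E.
E# and F are enharmonically the same pitch, but only E# uses the letter E, so it is the correct spelling here.

E#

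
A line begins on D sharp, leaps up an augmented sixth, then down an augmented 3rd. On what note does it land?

An augmented sixth up from D# is B## (letter B, 10 semitones up).
An augmented third down from B## is G# (letter G, 5 semitones down).

G#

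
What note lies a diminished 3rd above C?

A third above C lands on the letter E.
A diminished third spans 2 semitones, so C moves to pitch class 2. On the letter E that is Ebb.

Ebb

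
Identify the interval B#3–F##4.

The letter names run B→F, a span of 4 letter steps, so the interval is some kind of fifth.
B# to F## is 7 semitones. A perfect fifth is 7, so 7 makes it perfect.

perfect fifth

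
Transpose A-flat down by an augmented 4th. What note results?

A fourth below A lands on the letter E.
An augmented fourth spans 6 semitones, so Ab moves to pitch class 2. On the letter E that is Ebb.

Ebb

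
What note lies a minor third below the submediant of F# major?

The submediant of F# major is D#.
A minor third (3 semitones) below D# lands on the letter B, giving B#.

B#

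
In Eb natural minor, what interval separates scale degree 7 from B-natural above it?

augmented sixth

Scale degree 7 of Eb natural minor is Db.
Db up to B: letters D→B make it a sixth; 10 semitones makes it augmented.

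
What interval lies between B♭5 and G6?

Counting letters B–C–D–E–F–G gives a sixth.
Bb→G = 9 semitones, exactly the major sixth.

major sixth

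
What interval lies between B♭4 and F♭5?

diminished fifth

Counting letters B–C–D–E–F gives a fifth.
Bb→Fb = 6 semitones, 1 narrower than the perfect fifth (7), so diminished.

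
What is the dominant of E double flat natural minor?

Degree 5 takes the letter 4 steps above E, which is B.
In natural minor, degree 5 sits 7 semitones above the tonic. Ebb + 7 semitones is pitch class 9, spelled on B as Bbb.

Bbb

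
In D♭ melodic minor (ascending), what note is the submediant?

Degree 6 takes the letter 5 steps above D, which is B.
In melodic minor (ascending), degree 6 sits 9 semitones above the tonic. Db + 9 semitones is pitch class 10, spelled on B as Bb.

Bb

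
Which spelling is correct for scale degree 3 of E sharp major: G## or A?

Each scale degree takes a distinct letter name. Degree 3 of a scale on E must use the letter G.
G## and A are enharmonically the same pitch, but only G## uses the letter G, so it is the correct spelling here.

G##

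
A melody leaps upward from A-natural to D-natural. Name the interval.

perfect fourth

Counting letters A–B–C–D gives a fourth.
A→D = 5 semitones, exactly the perfect fourth.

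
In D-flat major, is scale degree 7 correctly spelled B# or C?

C

Each scale degree takes a distinct letter name. Degree 7 of a scale on D must use the letter C.
C and B# are enharmonically the same pitch, but only C uses the letter C, so it is the correct spelling here.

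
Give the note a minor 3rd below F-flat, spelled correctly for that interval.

Db

A third below F lands on the letter D.
A minor third spans 3 semitones, so Fb moves to pitch class 1. On the letter D that is Db.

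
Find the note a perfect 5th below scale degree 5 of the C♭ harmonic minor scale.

Scale degree 5 of Cb harmonic minor is Gb.
A perfect fifth (7 semitones) below Gb lands on the letter C, giving Cb.

Cb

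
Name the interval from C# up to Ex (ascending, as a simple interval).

augmented third

The letter names run C→E, a span of 2 letter steps, so the interval is some kind of third.
C# to E## is 5 semitones. A major third is 4, so 5 makes it augmented.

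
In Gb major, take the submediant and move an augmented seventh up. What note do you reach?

The submediant of Gb major is Eb.
An augmented seventh (12 semitones) above Eb lands on the letter D, giving D#.

D#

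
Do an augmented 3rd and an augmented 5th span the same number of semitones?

An augmented third spans 5 semitones; an augmented fifth spans 8.
The spans differ, so they are not enharmonic equivalents.

No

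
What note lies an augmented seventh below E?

Fb

E down a major seventh is F, so the target letter is F.
From E, an augmented seventh is 12 semitones down: Fb.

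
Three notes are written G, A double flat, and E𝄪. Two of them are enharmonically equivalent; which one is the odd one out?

E##

In 12-tone equal temperament, enharmonic equivalents share a pitch class. G is pitch class 7; Abb is pitch class 7; E## is pitch class 6.
G and Abb share pitch class 7, while E## is pitch class 6.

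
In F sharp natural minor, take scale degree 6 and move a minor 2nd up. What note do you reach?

Eb

Scale degree 6 of F# natural minor is D.
A minor second (1 semitone) above D lands on the letter E, giving Eb.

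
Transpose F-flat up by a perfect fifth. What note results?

Cb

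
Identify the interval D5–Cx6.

augmented seventh

The letter names run D→C, a span of 6 letter steps, so the interval is some kind of seventh.
D to C## is 12 semitones. A major seventh is 11, so 12 makes it augmented.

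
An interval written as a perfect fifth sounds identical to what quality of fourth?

A perfect fifth spans 7 semitones.
A fourth spanning 7 semitones is doubly augmented (the perfect fourth is 5).

doubly augmented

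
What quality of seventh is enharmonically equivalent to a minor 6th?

doubly diminished

A minor sixth spans 8 semitones.
A seventh spanning 8 semitones is doubly diminished (the major seventh is 11).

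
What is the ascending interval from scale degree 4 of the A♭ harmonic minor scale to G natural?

augmented fourth

Scale degree 4 of Ab harmonic minor is Db.
Db up to G: letters D→G make it a fourth; 6 semitones makes it augmented.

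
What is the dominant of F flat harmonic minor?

Degree 5 takes the letter 4 steps above F, which is C.
In harmonic minor, degree 5 sits 7 semitones above the tonic. Fb + 7 semitones is pitch class 11, spelled on C as Cb.

Cb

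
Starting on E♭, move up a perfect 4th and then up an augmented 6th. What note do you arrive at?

A perfect fourth up from Eb is Ab (letter A, 5 semitones up).
An augmented sixth up from Ab is F# (letter F, 10 semitones up).

F#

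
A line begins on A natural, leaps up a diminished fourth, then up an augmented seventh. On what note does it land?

C#

A diminished fourth up from A is Db (letter D, 4 semitones up).
An augmented seventh up from Db is C# (letter C, 12 semitones up).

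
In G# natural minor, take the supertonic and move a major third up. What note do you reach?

C##

The supertonic of G# natural minor is A#.
A major third (4 semitones) above A# lands on the letter C, giving C##.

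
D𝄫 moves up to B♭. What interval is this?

augmented sixth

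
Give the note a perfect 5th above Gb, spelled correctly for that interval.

Db

A fifth above G lands on the letter D.
A perfect fifth spans 7 semitones, so Gb moves to pitch class 1. On the letter D that is Db.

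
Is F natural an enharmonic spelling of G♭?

F is pitch class 5; Gb is pitch class 6.
The pitch classes differ (5 vs. 6), so they are not enharmonic equivalents.

No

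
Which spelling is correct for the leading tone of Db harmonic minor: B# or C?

Each scale degree takes a distinct letter name. Degree 7 of a scale on D must use the letter C.
C and B# are enharmonically the same pitch, but only C uses the letter C, so it is the correct spelling here.

C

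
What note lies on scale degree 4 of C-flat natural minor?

Fb

Degree 4 takes the letter 3 steps above C, which is F.
In natural minor, degree 4 sits 5 semitones above the tonic. Cb + 5 semitones is pitch class 4, spelled on F as Fb.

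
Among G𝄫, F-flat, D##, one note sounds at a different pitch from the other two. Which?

Gbb

In 12-tone equal temperament, enharmonic equivalents share a pitch class. Gbb is pitch class 5; Fb is pitch class 4; D## is pitch class 4.
Fb and D## share pitch class 4, while Gbb is pitch class 5.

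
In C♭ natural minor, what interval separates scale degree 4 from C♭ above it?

perfect fifth

Scale degree 4 of Cb natural minor is Fb.
Fb up to Cb: letters F→C make it a fifth; 7 semitones makes it perfect.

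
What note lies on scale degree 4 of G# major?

C#

The G# major scale runs G# A# B# C# D# E# F##.
Degree 4 is C#.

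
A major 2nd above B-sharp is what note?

B up a major second is C#, so the target letter is C.
From B#, a major second is 2 semitones up: C##.

C##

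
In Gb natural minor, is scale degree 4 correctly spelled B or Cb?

Each scale degree takes a distinct letter name. Degree 4 of a scale on G must use the letter C.
Cb and B are enharmonically the same pitch, but only Cb uses the letter C, so it is the correct spelling here.

Cb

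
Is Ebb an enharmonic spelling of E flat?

Ebb is pitch class 2; Eb is pitch class 3.
The pitch classes differ (2 vs. 3), so they are not enharmonic equivalents.

No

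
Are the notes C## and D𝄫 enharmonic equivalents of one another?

C## is pitch class 2; Dbb is pitch class 0.
The pitch classes differ (2 vs. 0), so they are not enharmonic equivalents.

No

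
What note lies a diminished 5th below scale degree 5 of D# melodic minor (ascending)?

D##

Scale degree 5 of D# melodic minor (ascending) is A#.
A diminished fifth (6 semitones) below A# lands on the letter D, giving D##.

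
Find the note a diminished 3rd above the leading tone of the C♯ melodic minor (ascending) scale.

D

The leading tone of C# melodic minor (ascending) is B#.
A diminished third (2 semitones) above B# lands on the letter D, giving D.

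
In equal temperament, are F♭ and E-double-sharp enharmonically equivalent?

No

Fb is pitch class 4; E## is pitch class 6.
The pitch classes differ (4 vs. 6), so they are not enharmonic equivalents.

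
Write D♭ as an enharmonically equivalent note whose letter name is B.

Db is pitch class 1. The letter B alone is pitch class 11.
To reach pitch class 1 from B requires an offset of +2 semitones, i.e. double sharp: B##.

B##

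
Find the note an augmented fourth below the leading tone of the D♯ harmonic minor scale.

G#

The leading tone of D# harmonic minor is C##.
An augmented fourth (6 semitones) below C## lands on the letter G, giving G#.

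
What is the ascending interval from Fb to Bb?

Counting letters F–G–A–B gives a fourth.
Fb→Bb = 6 semitones, 1 wider than the perfect fourth (5), so augmented.

augmented fourth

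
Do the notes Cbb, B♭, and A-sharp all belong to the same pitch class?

Yes

Cbb = pitch class 10 and Bb = pitch class 10 and A# = pitch class 10 — the same pitch class, so they are enharmonic equivalents.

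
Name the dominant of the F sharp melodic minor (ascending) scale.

C#

Degree 5 takes the letter 4 steps above F, which is C.
In melodic minor (ascending), degree 5 sits 7 semitones above the tonic. F# + 7 semitones is pitch class 1, spelled on C as C#.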